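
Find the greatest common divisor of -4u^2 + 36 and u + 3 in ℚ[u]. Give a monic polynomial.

u + 3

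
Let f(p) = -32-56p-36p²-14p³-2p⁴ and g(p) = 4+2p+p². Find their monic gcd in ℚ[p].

4+2p+p²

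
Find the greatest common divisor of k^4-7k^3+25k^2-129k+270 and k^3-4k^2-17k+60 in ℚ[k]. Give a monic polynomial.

k^2-8k+15

Apply the Euclidean algorithm:
  k^4-7k^3+25k^2-129k+270 = (k-3)(k^3-4k^2-17k+60) + (30k^2-240k+450)
  k^3-4k^2-17k+60 = ((1/30)k+2/15)(30k^2-240k+450) + (0)
Last nonzero remainder: 30k^2-240k+450. Dividing through by 30 gives the monic gcd k^2-8k+15.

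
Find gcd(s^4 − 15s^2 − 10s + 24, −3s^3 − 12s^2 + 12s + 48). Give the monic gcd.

s + 2

Apply the Euclidean algorithm:
  s^4 − 15s^2 − 10s + 24 = (−(1/3)s + 4/3)(−3s^3 − 12s^2 + 12s + 48) + (5s^2 − 10s − 40)
  −3s^3 − 12s^2 + 12s + 48 = (−(3/5)s − 18/5)(5s^2 − 10s − 40) + (−48s − 96)
  5s^2 − 10s − 40 = (−(5/48)s + 5/12)(−48s − 96) + (0)
Last nonzero remainder: −48s − 96. Dividing through by −48 gives the monic gcd s + 2.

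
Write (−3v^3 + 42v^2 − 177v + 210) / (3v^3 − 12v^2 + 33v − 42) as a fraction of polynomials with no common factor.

(−v^2 + 12v − 35)/(v^2 − 2v + 7)

Apply the Euclidean algorithm:
  −3v^3 + 42v^2 − 177v + 210 = (−1)(3v^3 − 12v^2 + 33v − 42) + (30v^2 − 144v + 168)
  3v^3 − 12v^2 + 33v − 42 = ((1/10)v + 2/25)(30v^2 − 144v + 168) + ((693/25)v − 1386/25)
  30v^2 − 144v + 168 = ((250/231)v − 100/33)((693/25)v − 1386/25) + (0)
Last nonzero remainder: (693/25)v − 1386/25. Dividing through by 693/25 gives the monic gcd v − 2.
Cancel v − 2 from numerator and denominator to get the reduced form.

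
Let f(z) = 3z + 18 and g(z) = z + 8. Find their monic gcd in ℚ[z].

Apply the Euclidean algorithm:
  3z + 18 = (3)(z + 8) + (-6)
  z + 8 = (-(1/6)z - 4/3)(-6) + (0)
The last nonzero remainder is the constant -6, so the polynomials are coprime and gcd = 1.

1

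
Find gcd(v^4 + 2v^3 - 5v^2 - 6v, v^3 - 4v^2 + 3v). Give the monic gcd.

Apply the Euclidean algorithm:
  v^4 + 2v^3 - 5v^2 - 6v = (v + 6)(v^3 - 4v^2 + 3v) + (16v^2 - 24v)
  v^3 - 4v^2 + 3v = ((1/16)v - 5/32)(16v^2 - 24v) + (-(3/4)v)
  16v^2 - 24v = (-(64/3)v + 32)(-(3/4)v) + (0)
Last nonzero remainder: -(3/4)v. Dividing through by -3/4 gives the monic gcd v.

v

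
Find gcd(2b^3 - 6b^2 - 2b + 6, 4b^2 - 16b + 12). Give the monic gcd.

b^2 - 4b + 3

Repeated division with remainder:
  2b^3 - 6b^2 - 2b + 6 = ((1/2)b + 1/2)(4b^2 - 16b + 12) + (0)
Last nonzero remainder: 4b^2 - 16b + 12. Dividing through by 4 gives the monic gcd b^2 - 4b + 3.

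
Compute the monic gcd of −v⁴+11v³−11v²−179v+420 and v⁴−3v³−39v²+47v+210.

v²−10v+21

Euclidean algorithm in ℚ[v]:
  −v⁴+11v³−11v²−179v+420 = (−1)(v⁴−3v³−39v²+47v+210) + (8v³−50v²−132v+630)
  v⁴−3v³−39v²+47v+210 = ((1/8)v+13/32)(8v³−50v²−132v+630) + (−(35/16)v²+(175/8)v−735/16)
  8v³−50v²−132v+630 = (−(128/35)v−96/7)(−(35/16)v²+(175/8)v−735/16) + (0)
Last nonzero remainder: −(35/16)v²+(175/8)v−735/16. Dividing through by −35/16 gives the monic gcd v²−10v+21.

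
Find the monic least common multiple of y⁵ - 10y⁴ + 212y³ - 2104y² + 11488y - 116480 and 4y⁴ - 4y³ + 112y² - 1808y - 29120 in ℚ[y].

y⁶ - 3y⁵ + 142y⁴ - 620y³ - 3240y² - 36064y - 815360

By polynomial division,
  y⁵ - 10y⁴ + 212y³ - 2104y² + 11488y - 116480 = ((1/4)y - 9/4)(4y⁴ - 4y³ + 112y² - 1808y - 29120) + (175y³ - 1400y² + 14700y - 182000)
  4y⁴ - 4y³ + 112y² - 1808y - 29120 = ((4/175)y + 4/25)(175y³ - 1400y² + 14700y - 182000) + (0)
Last nonzero remainder: 175y³ - 1400y² + 14700y - 182000. Dividing through by 175 gives the monic gcd y³ - 8y² + 84y - 1040.
Then lcm(f, g) = f·g / gcd(f, g); expanding and making the result monic gives the answer.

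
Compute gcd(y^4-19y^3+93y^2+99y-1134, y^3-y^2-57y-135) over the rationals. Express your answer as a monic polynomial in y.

y^2-6y-27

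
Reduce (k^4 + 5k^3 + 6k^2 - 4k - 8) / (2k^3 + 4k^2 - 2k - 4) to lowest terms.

(k^2 + 4k + 4)/(2k + 2)

Apply the Euclidean algorithm:
  k^4 + 5k^3 + 6k^2 - 4k - 8 = ((1/2)k + 3/2)(2k^3 + 4k^2 - 2k - 4) + (k^2 + k - 2)
  2k^3 + 4k^2 - 2k - 4 = (2k + 2)(k^2 + k - 2) + (0)
The last nonzero remainder k^2 + k - 2 is already monic.
Cancel k^2 + k - 2 from numerator and denominator to get the reduced form.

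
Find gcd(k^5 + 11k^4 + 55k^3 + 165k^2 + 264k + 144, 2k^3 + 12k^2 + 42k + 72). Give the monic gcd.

Apply the Euclidean algorithm:
  k^5 + 11k^4 + 55k^3 + 165k^2 + 264k + 144 = ((1/2)k^2 + (5/2)k + 2)(2k^3 + 12k^2 + 42k + 72) + (0)
Last nonzero remainder: 2k^3 + 12k^2 + 42k + 72. Dividing through by 2 gives the monic gcd k^3 + 6k^2 + 21k + 36.

k^3 + 6k^2 + 21k + 36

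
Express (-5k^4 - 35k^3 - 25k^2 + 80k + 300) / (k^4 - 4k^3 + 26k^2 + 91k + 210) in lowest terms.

(-5k^2 - 20k + 60)/(k^2 - 7k + 42)

Repeated division with remainder:
  -5k^4 - 35k^3 - 25k^2 + 80k + 300 = (-5)(k^4 - 4k^3 + 26k^2 + 91k + 210) + (-55k^3 + 105k^2 + 535k + 1350)
  k^4 - 4k^3 + 26k^2 + 91k + 210 = (-(1/55)k + 23/605)(-55k^3 + 105k^2 + 535k + 1350) + ((3840/121)k^2 + (11520/121)k + 19200/121)
  -55k^3 + 105k^2 + 535k + 1350 = (-(1331/768)k + 1089/128)((3840/121)k^2 + (11520/121)k + 19200/121) + (0)
Last nonzero remainder: (3840/121)k^2 + (11520/121)k + 19200/121. Dividing through by 3840/121 gives the monic gcd k^2 + 3k + 5.
Cancel k^2 + 3k + 5 from numerator and denominator to get the reduced form.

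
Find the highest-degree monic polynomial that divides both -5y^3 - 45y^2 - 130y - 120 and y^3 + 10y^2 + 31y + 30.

y^2 + 5y + 6

Repeated division with remainder:
  -5y^3 - 45y^2 - 130y - 120 = (-5)(y^3 + 10y^2 + 31y + 30) + (5y^2 + 25y + 30)
  y^3 + 10y^2 + 31y + 30 = ((1/5)y + 1)(5y^2 + 25y + 30) + (0)
Last nonzero remainder: 5y^2 + 25y + 30. Dividing through by 5 gives the monic gcd y^2 + 5y + 6.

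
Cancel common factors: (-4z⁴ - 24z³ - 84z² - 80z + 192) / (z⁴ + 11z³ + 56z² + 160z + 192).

(-4z + 4)/(z + 4)

Apply the Euclidean algorithm:
  -4z⁴ - 24z³ - 84z² - 80z + 192 = (-4)(z⁴ + 11z³ + 56z² + 160z + 192) + (20z³ + 140z² + 560z + 960)
  z⁴ + 11z³ + 56z² + 160z + 192 = ((1/20)z + 1/5)(20z³ + 140z² + 560z + 960) + (0)
Last nonzero remainder: 20z³ + 140z² + 560z + 960. Dividing through by 20 gives the monic gcd z³ + 7z² + 28z + 48.
Cancel z³ + 7z² + 28z + 48 from numerator and denominator to get the reduced form.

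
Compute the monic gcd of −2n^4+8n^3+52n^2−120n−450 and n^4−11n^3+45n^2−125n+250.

n^2−10n+25

By polynomial division,
  −2n^4+8n^3+52n^2−120n−450 = (−2)(n^4−11n^3+45n^2−125n+250) + (−14n^3+142n^2−370n+50)
  n^4−11n^3+45n^2−125n+250 = (−(1/14)n+3/49)(−14n^3+142n^2−370n+50) + ((484/49)n^2−(4840/49)n+12100/49)
  −14n^3+142n^2−370n+50 = (−(343/242)n+49/242)((484/49)n^2−(4840/49)n+12100/49) + (0)
Last nonzero remainder: (484/49)n^2−(4840/49)n+12100/49. Dividing through by 484/49 gives the monic gcd n^2−10n+25.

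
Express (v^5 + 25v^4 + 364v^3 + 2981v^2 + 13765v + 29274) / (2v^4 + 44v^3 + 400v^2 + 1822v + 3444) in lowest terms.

Euclidean algorithm in ℚ[v]:
  v^5 + 25v^4 + 364v^3 + 2981v^2 + 13765v + 29274 = ((1/2)v + 3/2)(2v^4 + 44v^3 + 400v^2 + 1822v + 3444) + (98v^3 + 1470v^2 + 9310v + 24108)
  2v^4 + 44v^3 + 400v^2 + 1822v + 3444 = ((1/49)v + 1/7)(98v^3 + 1470v^2 + 9310v + 24108) + (0)
Last nonzero remainder: 98v^3 + 1470v^2 + 9310v + 24108. Dividing through by 98 gives the monic gcd v^3 + 15v^2 + 95v + 246.
Cancel v^3 + 15v^2 + 95v + 246 from numerator and denominator to get the reduced form.

(v^2 + 10v + 119)/(2v + 14)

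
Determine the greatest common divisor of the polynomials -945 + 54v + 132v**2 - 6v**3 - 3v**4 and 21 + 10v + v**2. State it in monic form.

21 + 10v + v**2

Repeated division with remainder:
  -3v**4 - 6v**3 + 132v**2 + 54v - 945 = (-3v**2 + 24v - 45)(v**2 + 10v + 21) + (0)
The last nonzero remainder v**2 + 10v + 21 is already monic.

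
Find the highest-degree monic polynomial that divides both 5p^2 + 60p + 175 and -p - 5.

Repeated division with remainder:
  5p^2 + 60p + 175 = (-5p - 35)(-p - 5) + (0)
Last nonzero remainder: -p - 5. Dividing through by -1 gives the monic gcd p + 5.

p + 5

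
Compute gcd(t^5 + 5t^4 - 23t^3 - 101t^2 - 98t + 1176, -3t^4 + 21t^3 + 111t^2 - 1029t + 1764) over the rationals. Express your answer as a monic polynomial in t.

Repeated division with remainder:
  t^5 + 5t^4 - 23t^3 - 101t^2 - 98t + 1176 = (-(1/3)t - 4)(-3t^4 + 21t^3 + 111t^2 - 1029t + 1764) + (98t^3 - 3626t + 8232)
  -3t^4 + 21t^3 + 111t^2 - 1029t + 1764 = (-(3/98)t + 3/14)(98t^3 - 3626t + 8232) + (0)
Last nonzero remainder: 98t^3 - 3626t + 8232. Dividing through by 98 gives the monic gcd t^3 - 37t + 84.

t^3 - 37t + 84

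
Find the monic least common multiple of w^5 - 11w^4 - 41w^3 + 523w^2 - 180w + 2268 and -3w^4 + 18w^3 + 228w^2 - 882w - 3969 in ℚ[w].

Apply the Euclidean algorithm:
  w^5 - 11w^4 - 41w^3 + 523w^2 - 180w + 2268 = (-(1/3)w + 5/3)(-3w^4 + 18w^3 + 228w^2 - 882w - 3969) + (5w^3 - 151w^2 - 33w + 8883)
  -3w^4 + 18w^3 + 228w^2 - 882w - 3969 = (-(3/5)w - 363/25)(5w^3 - 151w^2 - 33w + 8883) + (-(49608/25)w^2 + (99216/25)w + 3125304/25)
  5w^3 - 151w^2 - 33w + 8883 = (-(125/49608)w + 1175/16536)(-(49608/25)w^2 + (99216/25)w + 3125304/25) + (0)
Last nonzero remainder: -(49608/25)w^2 + (99216/25)w + 3125304/25. Dividing through by -49608/25 gives the monic gcd w^2 - 2w - 63.
Then lcm(f, g) = f·g / gcd(f, g); expanding and making the result monic gives the answer.

w^7 - 15w^6 - 18w^5 + 918w^4 - 1411w^3 - 7995w^2 - 5292w - 47628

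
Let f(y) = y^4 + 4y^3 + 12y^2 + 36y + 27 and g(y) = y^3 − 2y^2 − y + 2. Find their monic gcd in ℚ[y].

y + 1

By polynomial division,
  y^4 + 4y^3 + 12y^2 + 36y + 27 = (y + 6)(y^3 − 2y^2 − y + 2) + (25y^2 + 40y + 15)
  y^3 − 2y^2 − y + 2 = ((1/25)y − 18/125)(25y^2 + 40y + 15) + ((104/25)y + 104/25)
  25y^2 + 40y + 15 = ((625/104)y + 375/104)((104/25)y + 104/25) + (0)
Last nonzero remainder: (104/25)y + 104/25. Dividing through by 104/25 gives the monic gcd y + 1.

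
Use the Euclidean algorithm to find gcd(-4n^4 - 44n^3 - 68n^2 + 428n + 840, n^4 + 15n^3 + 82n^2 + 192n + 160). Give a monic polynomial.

By polynomial division,
  -4n^4 - 44n^3 - 68n^2 + 428n + 840 = (-4)(n^4 + 15n^3 + 82n^2 + 192n + 160) + (16n^3 + 260n^2 + 1196n + 1480)
  n^4 + 15n^3 + 82n^2 + 192n + 160 = ((1/16)n - 5/64)(16n^3 + 260n^2 + 1196n + 1480) + ((441/16)n^2 + (3087/16)n + 2205/8)
  16n^3 + 260n^2 + 1196n + 1480 = ((256/441)n + 2368/441)((441/16)n^2 + (3087/16)n + 2205/8) + (0)
Last nonzero remainder: (441/16)n^2 + (3087/16)n + 2205/8. Dividing through by 441/16 gives the monic gcd n^2 + 7n + 10.

n^2 + 7n + 10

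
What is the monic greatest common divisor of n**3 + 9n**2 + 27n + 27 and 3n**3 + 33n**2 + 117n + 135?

n**2 + 6n + 9

Apply the Euclidean algorithm:
  n**3 + 9n**2 + 27n + 27 = (1/3)(3n**3 + 33n**2 + 117n + 135) + (-2n**2 - 12n - 18)
  3n**3 + 33n**2 + 117n + 135 = (-(3/2)n - 15/2)(-2n**2 - 12n - 18) + (0)
Last nonzero remainder: -2n**2 - 12n - 18. Dividing through by -2 gives the monic gcd n**2 + 6n + 9.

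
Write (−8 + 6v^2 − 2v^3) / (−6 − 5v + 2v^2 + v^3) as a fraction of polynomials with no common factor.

(4 − 2v)/(3 + v)

Apply the Euclidean algorithm:
  −2v^3 + 6v^2 − 8 = (−2)(v^3 + 2v^2 − 5v − 6) + (10v^2 − 10v − 20)
  v^3 + 2v^2 − 5v − 6 = ((1/10)v + 3/10)(10v^2 − 10v − 20) + (0)
Last nonzero remainder: 10v^2 − 10v − 20. Dividing through by 10 gives the monic gcd v^2 − v − 2.
Cancel v^2 − v − 2 from numerator and denominator to get the reduced form.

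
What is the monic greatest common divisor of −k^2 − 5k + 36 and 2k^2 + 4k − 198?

1

Euclidean algorithm in ℚ[k]:
  −k^2 − 5k + 36 = (−1/2)(2k^2 + 4k − 198) + (−3k − 63)
  2k^2 + 4k − 198 = (−(2/3)k + 38/3)(−3k − 63) + (600)
  −3k − 63 = (−(1/200)k − 21/200)(600) + (0)
The last nonzero remainder is the constant 600, so the polynomials are coprime and gcd = 1.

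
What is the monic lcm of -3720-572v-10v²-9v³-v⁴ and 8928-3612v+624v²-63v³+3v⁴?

Repeated division with remainder:
  -v⁴-9v³-10v²-572v-3720 = (-1/3)(3v⁴-63v³+624v²-3612v+8928) + (-30v³+198v²-1776v-744)
  3v⁴-63v³+624v²-3612v+8928 = (-(1/10)v+36/25)(-30v³+198v²-1776v-744) + ((4032/25)v²-(28224/25)v+249984/25)
  -30v³+198v²-1776v-744 = (-(125/672)v-25/336)((4032/25)v²-(28224/25)v+249984/25) + (0)
Last nonzero remainder: (4032/25)v²-(28224/25)v+249984/25. Dividing through by 4032/25 gives the monic gcd v²-7v+62.
Then lcm(f, g) = f·g / gcd(f, g); expanding and making the result monic gives the answer.

178560-24624v-3808v²+864v³-68v⁴-5v⁵+v⁶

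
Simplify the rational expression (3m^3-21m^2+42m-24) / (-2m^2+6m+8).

(-3m^2+9m-6)/(2m+2)

By polynomial division,
  3m^3-21m^2+42m-24 = (-(3/2)m+6)(-2m^2+6m+8) + (18m-72)
  -2m^2+6m+8 = (-(1/9)m-1/9)(18m-72) + (0)
Last nonzero remainder: 18m-72. Dividing through by 18 gives the monic gcd m-4.
Cancel m-4 from numerator and denominator to get the reduced form.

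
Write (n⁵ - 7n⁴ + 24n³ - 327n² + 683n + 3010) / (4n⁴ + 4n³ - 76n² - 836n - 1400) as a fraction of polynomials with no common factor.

Apply the Euclidean algorithm:
  n⁵ - 7n⁴ + 24n³ - 327n² + 683n + 3010 = ((1/4)n - 2)(4n⁴ + 4n³ - 76n² - 836n - 1400) + (51n³ - 270n² - 639n + 210)
  4n⁴ + 4n³ - 76n² - 836n - 1400 = ((4/51)n + 428/867)(51n³ - 270n² - 639n + 210) + ((31040/289)n² - (155200/289)n - 434560/289)
  51n³ - 270n² - 639n + 210 = ((14739/31040)n - 867/6208)((31040/289)n² - (155200/289)n - 434560/289) + (0)
Last nonzero remainder: (31040/289)n² - (155200/289)n - 434560/289. Dividing through by 31040/289 gives the monic gcd n² - 5n - 14.
Cancel n² - 5n - 14 from numerator and denominator to get the reduced form.

(n³ - 2n² + 28n - 215)/(4n² + 24n + 100)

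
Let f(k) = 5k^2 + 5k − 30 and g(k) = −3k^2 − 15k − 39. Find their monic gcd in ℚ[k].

1

Apply the Euclidean algorithm:
  5k^2 + 5k − 30 = (−5/3)(−3k^2 − 15k − 39) + (−20k − 95)
  −3k^2 − 15k − 39 = ((3/20)k + 3/80)(−20k − 95) + (−567/16)
  −20k − 95 = ((320/567)k + 1520/567)(−567/16) + (0)
The last nonzero remainder is the constant −567/16, so the polynomials are coprime and gcd = 1.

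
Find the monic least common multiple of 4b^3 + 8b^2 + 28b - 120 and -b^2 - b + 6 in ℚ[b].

b^4 + 5b^3 + 13b^2 - 9b - 90

Repeated division with remainder:
  4b^3 + 8b^2 + 28b - 120 = (-4b - 4)(-b^2 - b + 6) + (48b - 96)
  -b^2 - b + 6 = (-(1/48)b - 1/16)(48b - 96) + (0)
Last nonzero remainder: 48b - 96. Dividing through by 48 gives the monic gcd b - 2.
Then lcm(f, g) = f·g / gcd(f, g); expanding and making the result monic gives the answer.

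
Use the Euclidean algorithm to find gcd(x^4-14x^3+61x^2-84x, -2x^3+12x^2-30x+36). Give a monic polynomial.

Euclidean algorithm in ℚ[x]:
  x^4-14x^3+61x^2-84x = (-(1/2)x+4)(-2x^3+12x^2-30x+36) + (-2x^2+54x-144)
  -2x^3+12x^2-30x+36 = (x+21)(-2x^2+54x-144) + (-1020x+3060)
  -2x^2+54x-144 = ((1/510)x-4/85)(-1020x+3060) + (0)
Last nonzero remainder: -1020x+3060. Dividing through by -1020 gives the monic gcd x-3.

x-3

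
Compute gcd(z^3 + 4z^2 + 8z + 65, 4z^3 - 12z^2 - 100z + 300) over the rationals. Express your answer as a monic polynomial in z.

Repeated division with remainder:
  z^3 + 4z^2 + 8z + 65 = (1/4)(4z^3 - 12z^2 - 100z + 300) + (7z^2 + 33z - 10)
  4z^3 - 12z^2 - 100z + 300 = ((4/7)z - 216/49)(7z^2 + 33z - 10) + ((2508/49)z + 12540/49)
  7z^2 + 33z - 10 = ((343/2508)z - 49/1254)((2508/49)z + 12540/49) + (0)
Last nonzero remainder: (2508/49)z + 12540/49. Dividing through by 2508/49 gives the monic gcd z + 5.

z + 5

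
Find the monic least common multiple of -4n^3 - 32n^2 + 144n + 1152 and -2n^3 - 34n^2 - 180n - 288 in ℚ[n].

n^4 + 11n^3 - 12n^2 - 396n - 864

Euclidean algorithm in ℚ[n]:
  -4n^3 - 32n^2 + 144n + 1152 = (2)(-2n^3 - 34n^2 - 180n - 288) + (36n^2 + 504n + 1728)
  -2n^3 - 34n^2 - 180n - 288 = (-(1/18)n - 1/6)(36n^2 + 504n + 1728) + (0)
Last nonzero remainder: 36n^2 + 504n + 1728. Dividing through by 36 gives the monic gcd n^2 + 14n + 48.
Then lcm(f, g) = f·g / gcd(f, g); expanding and making the result monic gives the answer.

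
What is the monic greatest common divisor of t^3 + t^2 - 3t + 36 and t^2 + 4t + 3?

1

Apply the Euclidean algorithm:
  t^3 + t^2 - 3t + 36 = (t - 3)(t^2 + 4t + 3) + (6t + 45)
  t^2 + 4t + 3 = ((1/6)t - 7/12)(6t + 45) + (117/4)
  6t + 45 = ((8/39)t + 20/13)(117/4) + (0)
The last nonzero remainder is the constant 117/4, so the polynomials are coprime and gcd = 1.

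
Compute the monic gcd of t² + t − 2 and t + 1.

Repeated division with remainder:
  t² + t − 2 = (t)(t + 1) + (−2)
  t + 1 = (−(1/2)t − 1/2)(−2) + (0)
The last nonzero remainder is the constant −2, so the polynomials are coprime and gcd = 1.

1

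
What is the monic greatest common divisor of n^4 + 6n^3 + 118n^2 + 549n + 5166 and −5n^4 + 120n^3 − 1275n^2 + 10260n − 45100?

By polynomial division,
  n^4 + 6n^3 + 118n^2 + 549n + 5166 = (−1/5)(−5n^4 + 120n^3 − 1275n^2 + 10260n − 45100) + (30n^3 − 137n^2 + 2601n − 3854)
  −5n^4 + 120n^3 − 1275n^2 + 10260n − 45100 = (−(1/6)n + 583/180)(30n^3 − 137n^2 + 2601n − 3854) + (−(71599/180)n^2 + (71599/60)n − 2935559/90)
  30n^3 − 137n^2 + 2601n − 3854 = (−(5400/71599)n + 8460/71599)(−(71599/180)n^2 + (71599/60)n − 2935559/90) + (0)
Last nonzero remainder: −(71599/180)n^2 + (71599/60)n − 2935559/90. Dividing through by −71599/180 gives the monic gcd n^2 − 3n + 82.

n^2 − 3n + 82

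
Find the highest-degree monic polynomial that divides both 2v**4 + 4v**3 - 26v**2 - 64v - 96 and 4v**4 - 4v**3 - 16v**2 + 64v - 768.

v**2 - 16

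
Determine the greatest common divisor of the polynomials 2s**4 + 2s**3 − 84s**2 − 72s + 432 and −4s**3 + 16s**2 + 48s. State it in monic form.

s − 6

Repeated division with remainder:
  2s**4 + 2s**3 − 84s**2 − 72s + 432 = (−(1/2)s − 5/2)(−4s**3 + 16s**2 + 48s) + (−20s**2 + 48s + 432)
  −4s**3 + 16s**2 + 48s = ((1/5)s − 8/25)(−20s**2 + 48s + 432) + (−(576/25)s + 3456/25)
  −20s**2 + 48s + 432 = ((125/144)s + 25/8)(−(576/25)s + 3456/25) + (0)
Last nonzero remainder: −(576/25)s + 3456/25. Dividing through by −576/25 gives the monic gcd s − 6.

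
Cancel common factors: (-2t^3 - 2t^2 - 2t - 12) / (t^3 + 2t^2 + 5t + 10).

By polynomial division,
  -2t^3 - 2t^2 - 2t - 12 = (-2)(t^3 + 2t^2 + 5t + 10) + (2t^2 + 8t + 8)
  t^3 + 2t^2 + 5t + 10 = ((1/2)t - 1)(2t^2 + 8t + 8) + (9t + 18)
  2t^2 + 8t + 8 = ((2/9)t + 4/9)(9t + 18) + (0)
Last nonzero remainder: 9t + 18. Dividing through by 9 gives the monic gcd t + 2.
Cancel t + 2 from numerator and denominator to get the reduced form.

(-2t^2 + 2t - 6)/(t^2 + 5)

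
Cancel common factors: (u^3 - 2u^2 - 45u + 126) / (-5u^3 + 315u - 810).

Apply the Euclidean algorithm:
  u^3 - 2u^2 - 45u + 126 = (-1/5)(-5u^3 + 315u - 810) + (-2u^2 + 18u - 36)
  -5u^3 + 315u - 810 = ((5/2)u + 45/2)(-2u^2 + 18u - 36) + (0)
Last nonzero remainder: -2u^2 + 18u - 36. Dividing through by -2 gives the monic gcd u^2 - 9u + 18.
Cancel u^2 - 9u + 18 from numerator and denominator to get the reduced form.

(-u - 7)/(5u + 45)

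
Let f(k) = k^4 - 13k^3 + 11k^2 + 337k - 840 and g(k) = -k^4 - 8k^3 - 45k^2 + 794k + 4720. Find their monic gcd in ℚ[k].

Repeated division with remainder:
  k^4 - 13k^3 + 11k^2 + 337k - 840 = (-1)(-k^4 - 8k^3 - 45k^2 + 794k + 4720) + (-21k^3 - 34k^2 + 1131k + 3880)
  -k^4 - 8k^3 - 45k^2 + 794k + 4720 = ((1/21)k + 134/441)(-21k^3 - 34k^2 + 1131k + 3880) + (-(39040/441)k^2 + (39040/147)k + 1561600/441)
  -21k^3 - 34k^2 + 1131k + 3880 = ((9261/39040)k + 42777/39040)(-(39040/441)k^2 + (39040/147)k + 1561600/441) + (0)
Last nonzero remainder: -(39040/441)k^2 + (39040/147)k + 1561600/441. Dividing through by -39040/441 gives the monic gcd k^2 - 3k - 40.

k^2 - 3k - 40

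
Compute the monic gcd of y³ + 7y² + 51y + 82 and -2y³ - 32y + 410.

Euclidean algorithm in ℚ[y]:
  y³ + 7y² + 51y + 82 = (-1/2)(-2y³ - 32y + 410) + (7y² + 35y + 287)
  -2y³ - 32y + 410 = (-(2/7)y + 10/7)(7y² + 35y + 287) + (0)
Last nonzero remainder: 7y² + 35y + 287. Dividing through by 7 gives the monic gcd y² + 5y + 41.

y² + 5y + 41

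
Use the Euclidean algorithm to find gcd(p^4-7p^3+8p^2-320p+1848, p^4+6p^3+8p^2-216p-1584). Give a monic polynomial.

p^3+8p-264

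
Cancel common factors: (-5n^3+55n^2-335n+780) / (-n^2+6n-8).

Euclidean algorithm in ℚ[n]:
  -5n^3+55n^2-335n+780 = (5n-25)(-n^2+6n-8) + (-145n+580)
  -n^2+6n-8 = ((1/145)n-2/145)(-145n+580) + (0)
Last nonzero remainder: -145n+580. Dividing through by -145 gives the monic gcd n-4.
Cancel n-4 from numerator and denominator to get the reduced form.

(5n^2-35n+195)/(n-2)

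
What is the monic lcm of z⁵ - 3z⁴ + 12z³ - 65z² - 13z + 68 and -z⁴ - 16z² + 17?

z⁷ - 3z⁶ + 29z⁵ - 116z⁴ + 191z³ - 1037z² - 221z + 1156

Apply the Euclidean algorithm:
  z⁵ - 3z⁴ + 12z³ - 65z² - 13z + 68 = (-z + 3)(-z⁴ - 16z² + 17) + (-4z³ - 17z² + 4z + 17)
  -z⁴ - 16z² + 17 = ((1/4)z - 17/16)(-4z³ - 17z² + 4z + 17) + (-(561/16)z² + 561/16)
  -4z³ - 17z² + 4z + 17 = ((64/561)z + 16/33)(-(561/16)z² + 561/16) + (0)
Last nonzero remainder: -(561/16)z² + 561/16. Dividing through by -561/16 gives the monic gcd z² - 1.
Then lcm(f, g) = f·g / gcd(f, g); expanding and making the result monic gives the answer.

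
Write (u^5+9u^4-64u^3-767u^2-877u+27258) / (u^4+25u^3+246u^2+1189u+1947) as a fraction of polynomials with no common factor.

Apply the Euclidean algorithm:
  u^5+9u^4-64u^3-767u^2-877u+27258 = (u-16)(u^4+25u^3+246u^2+1189u+1947) + (90u^3+1980u^2+16200u+58410)
  u^4+25u^3+246u^2+1189u+1947 = ((1/90)u+1/30)(90u^3+1980u^2+16200u+58410) + (0)
Last nonzero remainder: 90u^3+1980u^2+16200u+58410. Dividing through by 90 gives the monic gcd u^3+22u^2+180u+649.
Cancel u^3+22u^2+180u+649 from numerator and denominator to get the reduced form.

(u^2-13u+42)/(u+3)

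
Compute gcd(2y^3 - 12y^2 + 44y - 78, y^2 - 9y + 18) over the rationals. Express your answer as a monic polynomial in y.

y - 3

Apply the Euclidean algorithm:
  2y^3 - 12y^2 + 44y - 78 = (2y + 6)(y^2 - 9y + 18) + (62y - 186)
  y^2 - 9y + 18 = ((1/62)y - 3/31)(62y - 186) + (0)
Last nonzero remainder: 62y - 186. Dividing through by 62 gives the monic gcd y - 3.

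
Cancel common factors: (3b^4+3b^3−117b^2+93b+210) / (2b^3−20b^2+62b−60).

(3b^2+24b+21)/(2b−6)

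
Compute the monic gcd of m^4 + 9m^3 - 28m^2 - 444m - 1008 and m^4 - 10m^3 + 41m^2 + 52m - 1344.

By polynomial division,
  m^4 + 9m^3 - 28m^2 - 444m - 1008 = (m^4 - 10m^3 + 41m^2 + 52m - 1344) + (19m^3 - 69m^2 - 496m + 336)
  m^4 - 10m^3 + 41m^2 + 52m - 1344 = ((1/19)m - 121/361)(19m^3 - 69m^2 - 496m + 336) + ((15876/361)m^2 - (47628/361)m - 444528/361)
  19m^3 - 69m^2 - 496m + 336 = ((6859/15876)m - 361/1323)((15876/361)m^2 - (47628/361)m - 444528/361) + (0)
Last nonzero remainder: (15876/361)m^2 - (47628/361)m - 444528/361. Dividing through by 15876/361 gives the monic gcd m^2 - 3m - 28.

m^2 - 3m - 28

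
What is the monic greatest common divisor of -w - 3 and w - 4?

Euclidean algorithm in ℚ[w]:
  -w - 3 = (-1)(w - 4) + (-7)
  w - 4 = (-(1/7)w + 4/7)(-7) + (0)
The last nonzero remainder is the constant -7, so the polynomials are coprime and gcd = 1.

1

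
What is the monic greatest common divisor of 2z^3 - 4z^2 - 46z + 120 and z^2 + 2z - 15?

z^2 + 2z - 15

By polynomial division,
  2z^3 - 4z^2 - 46z + 120 = (2z - 8)(z^2 + 2z - 15) + (0)
The last nonzero remainder z^2 + 2z - 15 is already monic.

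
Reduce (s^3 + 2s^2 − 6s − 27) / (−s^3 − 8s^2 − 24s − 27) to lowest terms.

(−s + 3)/(s + 3)

By polynomial division,
  s^3 + 2s^2 − 6s − 27 = (−1)(−s^3 − 8s^2 − 24s − 27) + (−6s^2 − 30s − 54)
  −s^3 − 8s^2 − 24s − 27 = ((1/6)s + 1/2)(−6s^2 − 30s − 54) + (0)
Last nonzero remainder: −6s^2 − 30s − 54. Dividing through by −6 gives the monic gcd s^2 + 5s + 9.
Cancel s^2 + 5s + 9 from numerator and denominator to get the reduced form.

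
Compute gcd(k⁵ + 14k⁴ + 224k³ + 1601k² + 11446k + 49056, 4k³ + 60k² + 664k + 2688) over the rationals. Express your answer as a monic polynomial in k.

Repeated division with remainder:
  k⁵ + 14k⁴ + 224k³ + 1601k² + 11446k + 49056 = ((1/4)k² − (1/4)k + 73/4)(4k³ + 60k² + 664k + 2688) + (0)
Last nonzero remainder: 4k³ + 60k² + 664k + 2688. Dividing through by 4 gives the monic gcd k³ + 15k² + 166k + 672.

k³ + 15k² + 166k + 672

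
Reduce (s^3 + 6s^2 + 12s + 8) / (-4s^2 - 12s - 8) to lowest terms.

Repeated division with remainder:
  s^3 + 6s^2 + 12s + 8 = (-(1/4)s - 3/4)(-4s^2 - 12s - 8) + (s + 2)
  -4s^2 - 12s - 8 = (-4s - 4)(s + 2) + (0)
The last nonzero remainder s + 2 is already monic.
Cancel s + 2 from numerator and denominator to get the reduced form.

(-s^2 - 4s - 4)/(4s + 4)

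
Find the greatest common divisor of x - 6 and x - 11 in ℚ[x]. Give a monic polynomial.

By polynomial division,
  x - 6 = (x - 11) + (5)
  x - 11 = ((1/5)x - 11/5)(5) + (0)
The last nonzero remainder is the constant 5, so the polynomials are coprime and gcd = 1.

1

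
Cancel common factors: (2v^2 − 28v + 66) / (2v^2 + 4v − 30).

(v − 11)/(v + 5)

Euclidean algorithm in ℚ[v]:
  2v^2 − 28v + 66 = (2v^2 + 4v − 30) + (−32v + 96)
  2v^2 + 4v − 30 = (−(1/16)v − 5/16)(−32v + 96) + (0)
Last nonzero remainder: −32v + 96. Dividing through by −32 gives the monic gcd v − 3.
Cancel v − 3 from numerator and denominator to get the reduced form.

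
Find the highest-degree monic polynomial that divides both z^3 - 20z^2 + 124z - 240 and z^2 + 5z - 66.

z - 6

Euclidean algorithm in ℚ[z]:
  z^3 - 20z^2 + 124z - 240 = (z - 25)(z^2 + 5z - 66) + (315z - 1890)
  z^2 + 5z - 66 = ((1/315)z + 11/315)(315z - 1890) + (0)
Last nonzero remainder: 315z - 1890. Dividing through by 315 gives the monic gcd z - 6.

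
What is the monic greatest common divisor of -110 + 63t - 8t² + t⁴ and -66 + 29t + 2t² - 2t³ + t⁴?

-22 + 17t - 5t² + t³

Apply the Euclidean algorithm:
  t⁴ - 8t² + 63t - 110 = (t⁴ - 2t³ + 2t² + 29t - 66) + (2t³ - 10t² + 34t - 44)
  t⁴ - 2t³ + 2t² + 29t - 66 = ((1/2)t + 3/2)(2t³ - 10t² + 34t - 44) + (0)
Last nonzero remainder: 2t³ - 10t² + 34t - 44. Dividing through by 2 gives the monic gcd t³ - 5t² + 17t - 22.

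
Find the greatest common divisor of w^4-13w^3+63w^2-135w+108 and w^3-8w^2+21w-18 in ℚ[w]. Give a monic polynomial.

w^2-6w+9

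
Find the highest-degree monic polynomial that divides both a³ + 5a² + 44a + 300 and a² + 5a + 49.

Euclidean algorithm in ℚ[a]:
  a³ + 5a² + 44a + 300 = (a)(a² + 5a + 49) + (-5a + 300)
  a² + 5a + 49 = (-(1/5)a - 13)(-5a + 300) + (3949)
  -5a + 300 = (-(5/3949)a + 300/3949)(3949) + (0)
The last nonzero remainder is the constant 3949, so the polynomials are coprime and gcd = 1.

1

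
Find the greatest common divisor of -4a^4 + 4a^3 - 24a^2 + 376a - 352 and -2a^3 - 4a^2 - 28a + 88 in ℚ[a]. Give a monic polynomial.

a^2 + 4a + 22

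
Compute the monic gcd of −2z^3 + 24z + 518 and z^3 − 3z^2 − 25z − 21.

z − 7

By polynomial division,
  −2z^3 + 24z + 518 = (−2)(z^3 − 3z^2 − 25z − 21) + (−6z^2 − 26z + 476)
  z^3 − 3z^2 − 25z − 21 = (−(1/6)z + 11/9)(−6z^2 − 26z + 476) + ((775/9)z − 5425/9)
  −6z^2 − 26z + 476 = (−(54/775)z − 612/775)((775/9)z − 5425/9) + (0)
Last nonzero remainder: (775/9)z − 5425/9. Dividing through by 775/9 gives the monic gcd z − 7.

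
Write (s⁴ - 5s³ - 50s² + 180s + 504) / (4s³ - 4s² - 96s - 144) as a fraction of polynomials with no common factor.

(s² - s - 42)/(4s + 12)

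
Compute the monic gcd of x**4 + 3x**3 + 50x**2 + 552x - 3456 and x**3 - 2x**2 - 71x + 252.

x**2 + 5x - 36

By polynomial division,
  x**4 + 3x**3 + 50x**2 + 552x - 3456 = (x + 5)(x**3 - 2x**2 - 71x + 252) + (131x**2 + 655x - 4716)
  x**3 - 2x**2 - 71x + 252 = ((1/131)x - 7/131)(131x**2 + 655x - 4716) + (0)
Last nonzero remainder: 131x**2 + 655x - 4716. Dividing through by 131 gives the monic gcd x**2 + 5x - 36.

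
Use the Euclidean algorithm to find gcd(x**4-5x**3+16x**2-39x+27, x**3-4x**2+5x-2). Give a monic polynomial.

x-1

Euclidean algorithm in ℚ[x]:
  x**4-5x**3+16x**2-39x+27 = (x-1)(x**3-4x**2+5x-2) + (7x**2-32x+25)
  x**3-4x**2+5x-2 = ((1/7)x+4/49)(7x**2-32x+25) + ((198/49)x-198/49)
  7x**2-32x+25 = ((343/198)x-1225/198)((198/49)x-198/49) + (0)
Last nonzero remainder: (198/49)x-198/49. Dividing through by 198/49 gives the monic gcd x-1.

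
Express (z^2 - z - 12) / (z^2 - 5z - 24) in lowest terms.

(z - 4)/(z - 8)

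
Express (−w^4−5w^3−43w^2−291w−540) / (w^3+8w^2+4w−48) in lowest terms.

Repeated division with remainder:
  −w^4−5w^3−43w^2−291w−540 = (−w+3)(w^3+8w^2+4w−48) + (−63w^2−351w−396)
  w^3+8w^2+4w−48 = (−(1/63)w−17/441)(−63w^2−351w−396) + (−(775/49)w−3100/49)
  −63w^2−351w−396 = ((3087/775)w+4851/775)(−(775/49)w−3100/49) + (0)
Last nonzero remainder: −(775/49)w−3100/49. Dividing through by −775/49 gives the monic gcd w+4.
Cancel w+4 from numerator and denominator to get the reduced form.

(−w^3−w^2−39w−135)/(w^2+4w−12)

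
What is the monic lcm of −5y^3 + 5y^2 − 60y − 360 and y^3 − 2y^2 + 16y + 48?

Apply the Euclidean algorithm:
  −5y^3 + 5y^2 − 60y − 360 = (−5)(y^3 − 2y^2 + 16y + 48) + (−5y^2 + 20y − 120)
  y^3 − 2y^2 + 16y + 48 = (−(1/5)y − 2/5)(−5y^2 + 20y − 120) + (0)
Last nonzero remainder: −5y^2 + 20y − 120. Dividing through by −5 gives the monic gcd y^2 − 4y + 24.
Then lcm(f, g) = f·g / gcd(f, g); expanding and making the result monic gives the answer.

y^4 + y^3 + 10y^2 + 96y + 144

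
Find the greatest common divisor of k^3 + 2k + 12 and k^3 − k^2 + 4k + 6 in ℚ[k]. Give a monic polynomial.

Repeated division with remainder:
  k^3 + 2k + 12 = (k^3 − k^2 + 4k + 6) + (k^2 − 2k + 6)
  k^3 − k^2 + 4k + 6 = (k + 1)(k^2 − 2k + 6) + (0)
The last nonzero remainder k^2 − 2k + 6 is already monic.

k^2 − 2k + 6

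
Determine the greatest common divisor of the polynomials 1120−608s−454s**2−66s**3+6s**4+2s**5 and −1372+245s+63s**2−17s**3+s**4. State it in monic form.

Apply the Euclidean algorithm:
  2s**5+6s**4−66s**3−454s**2−608s+1120 = (2s+40)(s**4−17s**3+63s**2+245s−1372) + (488s**3−3464s**2−7664s+56000)
  s**4−17s**3+63s**2+245s−1372 = ((1/488)s−151/7442)(488s**3−3464s**2−7664s+56000) + ((31329/3721)s**2−(93987/3721)s−877212/3721)
  488s**3−3464s**2−7664s+56000 = ((1815848/31329)s−7442000/31329)((31329/3721)s**2−(93987/3721)s−877212/3721) + (0)
Last nonzero remainder: (31329/3721)s**2−(93987/3721)s−877212/3721. Dividing through by 31329/3721 gives the monic gcd s**2−3s−28.

−28−3s+s**2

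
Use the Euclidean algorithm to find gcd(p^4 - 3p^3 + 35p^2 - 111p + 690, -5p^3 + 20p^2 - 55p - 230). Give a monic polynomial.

Apply the Euclidean algorithm:
  p^4 - 3p^3 + 35p^2 - 111p + 690 = (-(1/5)p - 1/5)(-5p^3 + 20p^2 - 55p - 230) + (28p^2 - 168p + 644)
  -5p^3 + 20p^2 - 55p - 230 = (-(5/28)p - 5/14)(28p^2 - 168p + 644) + (0)
Last nonzero remainder: 28p^2 - 168p + 644. Dividing through by 28 gives the monic gcd p^2 - 6p + 23.

p^2 - 6p + 23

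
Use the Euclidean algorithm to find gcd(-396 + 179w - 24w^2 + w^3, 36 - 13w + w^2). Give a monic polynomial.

36 - 13w + w^2

Euclidean algorithm in ℚ[w]:
  w^3 - 24w^2 + 179w - 396 = (w - 11)(w^2 - 13w + 36) + (0)
The last nonzero remainder w^2 - 13w + 36 is already monic.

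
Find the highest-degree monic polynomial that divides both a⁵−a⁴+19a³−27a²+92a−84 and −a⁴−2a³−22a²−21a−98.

Apply the Euclidean algorithm:
  a⁵−a⁴+19a³−27a²+92a−84 = (−a+3)(−a⁴−2a³−22a²−21a−98) + (3a³+18a²+57a+210)
  −a⁴−2a³−22a²−21a−98 = (−(1/3)a+4/3)(3a³+18a²+57a+210) + (−27a²−27a−378)
  3a³+18a²+57a+210 = (−(1/9)a−5/9)(−27a²−27a−378) + (0)
Last nonzero remainder: −27a²−27a−378. Dividing through by −27 gives the monic gcd a²+a+14.

a²+a+14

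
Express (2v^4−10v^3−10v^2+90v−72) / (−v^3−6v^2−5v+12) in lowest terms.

Apply the Euclidean algorithm:
  2v^4−10v^3−10v^2+90v−72 = (−2v+22)(−v^3−6v^2−5v+12) + (112v^2+224v−336)
  −v^3−6v^2−5v+12 = (−(1/112)v−1/28)(112v^2+224v−336) + (0)
Last nonzero remainder: 112v^2+224v−336. Dividing through by 112 gives the monic gcd v^2+2v−3.
Cancel v^2+2v−3 from numerator and denominator to get the reduced form.

(−2v^2+14v−24)/(v+4)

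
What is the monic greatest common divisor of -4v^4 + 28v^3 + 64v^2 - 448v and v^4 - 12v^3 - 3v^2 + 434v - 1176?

v^2 - 11v + 28

Repeated division with remainder:
  -4v^4 + 28v^3 + 64v^2 - 448v = (-4)(v^4 - 12v^3 - 3v^2 + 434v - 1176) + (-20v^3 + 52v^2 + 1288v - 4704)
  v^4 - 12v^3 - 3v^2 + 434v - 1176 = (-(1/20)v + 47/100)(-20v^3 + 52v^2 + 1288v - 4704) + ((924/25)v^2 - (10164/25)v + 25872/25)
  -20v^3 + 52v^2 + 1288v - 4704 = (-(125/231)v - 50/11)((924/25)v^2 - (10164/25)v + 25872/25) + (0)
Last nonzero remainder: (924/25)v^2 - (10164/25)v + 25872/25. Dividing through by 924/25 gives the monic gcd v^2 - 11v + 28.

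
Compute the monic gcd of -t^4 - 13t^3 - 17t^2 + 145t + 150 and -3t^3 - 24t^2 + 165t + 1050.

t^2 + 15t + 50

Repeated division with remainder:
  -t^4 - 13t^3 - 17t^2 + 145t + 150 = ((1/3)t + 5/3)(-3t^3 - 24t^2 + 165t + 1050) + (-32t^2 - 480t - 1600)
  -3t^3 - 24t^2 + 165t + 1050 = ((3/32)t - 21/32)(-32t^2 - 480t - 1600) + (0)
Last nonzero remainder: -32t^2 - 480t - 1600. Dividing through by -32 gives the monic gcd t^2 + 15t + 50.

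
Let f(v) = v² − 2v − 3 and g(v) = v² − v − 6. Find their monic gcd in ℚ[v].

v − 3

Euclidean algorithm in ℚ[v]:
  v² − 2v − 3 = (v² − v − 6) + (−v + 3)
  v² − v − 6 = (−v − 2)(−v + 3) + (0)
Last nonzero remainder: −v + 3. Dividing through by −1 gives the monic gcd v − 3.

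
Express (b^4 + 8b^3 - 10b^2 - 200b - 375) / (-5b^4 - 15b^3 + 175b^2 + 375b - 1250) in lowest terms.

By polynomial division,
  b^4 + 8b^3 - 10b^2 - 200b - 375 = (-1/5)(-5b^4 - 15b^3 + 175b^2 + 375b - 1250) + (5b^3 + 25b^2 - 125b - 625)
  -5b^4 - 15b^3 + 175b^2 + 375b - 1250 = (-b + 2)(5b^3 + 25b^2 - 125b - 625) + (0)
Last nonzero remainder: 5b^3 + 25b^2 - 125b - 625. Dividing through by 5 gives the monic gcd b^3 + 5b^2 - 25b - 125.
Cancel b^3 + 5b^2 - 25b - 125 from numerator and denominator to get the reduced form.

(-b - 3)/(5b - 10)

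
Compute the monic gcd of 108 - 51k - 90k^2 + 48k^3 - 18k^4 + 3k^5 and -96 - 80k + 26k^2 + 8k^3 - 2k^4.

Apply the Euclidean algorithm:
  3k^5 - 18k^4 + 48k^3 - 90k^2 - 51k + 108 = (-(3/2)k + 3)(-2k^4 + 8k^3 + 26k^2 - 80k - 96) + (63k^3 - 288k^2 + 45k + 396)
  -2k^4 + 8k^3 + 26k^2 - 80k - 96 = (-(2/63)k - 8/441)(63k^3 - 288k^2 + 45k + 396) + ((1088/49)k^2 - (3264/49)k - 4352/49)
  63k^3 - 288k^2 + 45k + 396 = ((3087/1088)k - 4851/1088)((1088/49)k^2 - (3264/49)k - 4352/49) + (0)
Last nonzero remainder: (1088/49)k^2 - (3264/49)k - 4352/49. Dividing through by 1088/49 gives the monic gcd k^2 - 3k - 4.

-4 - 3k + k^2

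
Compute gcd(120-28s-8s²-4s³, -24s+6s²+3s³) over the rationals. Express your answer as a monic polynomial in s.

Apply the Euclidean algorithm:
  -4s³-8s²-28s+120 = (-4/3)(3s³+6s²-24s) + (-60s+120)
  3s³+6s²-24s = (-(1/20)s²-(1/5)s)(-60s+120) + (0)
Last nonzero remainder: -60s+120. Dividing through by -60 gives the monic gcd s-2.

-2+s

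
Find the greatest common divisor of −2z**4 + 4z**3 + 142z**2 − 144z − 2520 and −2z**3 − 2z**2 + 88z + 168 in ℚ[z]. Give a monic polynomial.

z**2 − z − 42

Repeated division with remainder:
  −2z**4 + 4z**3 + 142z**2 − 144z − 2520 = (z − 3)(−2z**3 − 2z**2 + 88z + 168) + (48z**2 − 48z − 2016)
  −2z**3 − 2z**2 + 88z + 168 = (−(1/24)z − 1/12)(48z**2 − 48z − 2016) + (0)
Last nonzero remainder: 48z**2 − 48z − 2016. Dividing through by 48 gives the monic gcd z**2 − z − 42.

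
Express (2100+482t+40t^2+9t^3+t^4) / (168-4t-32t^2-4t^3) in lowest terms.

(-300-26t-2t^2-t^3)/(-24+4t+4t^2)

Repeated division with remainder:
  t^4+9t^3+40t^2+482t+2100 = (-(1/4)t-1/4)(-4t^3-32t^2-4t+168) + (31t^2+523t+2142)
  -4t^3-32t^2-4t+168 = (-(4/31)t+1100/961)(31t^2+523t+2142) + (-(313536/961)t-2194752/961)
  31t^2+523t+2142 = (-(29791/313536)t-49011/52256)(-(313536/961)t-2194752/961) + (0)
Last nonzero remainder: -(313536/961)t-2194752/961. Dividing through by -313536/961 gives the monic gcd t+7.
Cancel t+7 from numerator and denominator to get the reduced form.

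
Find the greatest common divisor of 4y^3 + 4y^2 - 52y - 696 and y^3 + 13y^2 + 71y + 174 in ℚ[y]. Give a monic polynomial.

y^2 + 7y + 29

Apply the Euclidean algorithm:
  4y^3 + 4y^2 - 52y - 696 = (4)(y^3 + 13y^2 + 71y + 174) + (-48y^2 - 336y - 1392)
  y^3 + 13y^2 + 71y + 174 = (-(1/48)y - 1/8)(-48y^2 - 336y - 1392) + (0)
Last nonzero remainder: -48y^2 - 336y - 1392. Dividing through by -48 gives the monic gcd y^2 + 7y + 29.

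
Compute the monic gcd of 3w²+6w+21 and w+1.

Apply the Euclidean algorithm:
  3w²+6w+21 = (3w+3)(w+1) + (18)
  w+1 = ((1/18)w+1/18)(18) + (0)
The last nonzero remainder is the constant 18, so the polynomials are coprime and gcd = 1.

1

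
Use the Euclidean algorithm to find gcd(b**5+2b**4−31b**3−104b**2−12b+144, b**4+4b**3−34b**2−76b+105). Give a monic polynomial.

Repeated division with remainder:
  b**5+2b**4−31b**3−104b**2−12b+144 = (b−2)(b**4+4b**3−34b**2−76b+105) + (11b**3−96b**2−269b+354)
  b**4+4b**3−34b**2−76b+105 = ((1/11)b+140/121)(11b**3−96b**2−269b+354) + ((12285/121)b**2+(24570/121)b−36855/121)
  11b**3−96b**2−269b+354 = ((1331/12285)b−14278/12285)((12285/121)b**2+(24570/121)b−36855/121) + (0)
Last nonzero remainder: (12285/121)b**2+(24570/121)b−36855/121. Dividing through by 12285/121 gives the monic gcd b**2+2b−3.

b**2+2b−3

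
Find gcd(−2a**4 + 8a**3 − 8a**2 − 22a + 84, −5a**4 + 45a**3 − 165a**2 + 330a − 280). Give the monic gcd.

By polynomial division,
  −2a**4 + 8a**3 − 8a**2 − 22a + 84 = (2/5)(−5a**4 + 45a**3 − 165a**2 + 330a − 280) + (−10a**3 + 58a**2 − 154a + 196)
  −5a**4 + 45a**3 − 165a**2 + 330a − 280 = ((1/2)a − 8/5)(−10a**3 + 58a**2 − 154a + 196) + ((24/5)a**2 − (72/5)a + 168/5)
  −10a**3 + 58a**2 − 154a + 196 = (−(25/12)a + 35/6)((24/5)a**2 − (72/5)a + 168/5) + (0)
Last nonzero remainder: (24/5)a**2 − (72/5)a + 168/5. Dividing through by 24/5 gives the monic gcd a**2 − 3a + 7.

a**2 − 3a + 7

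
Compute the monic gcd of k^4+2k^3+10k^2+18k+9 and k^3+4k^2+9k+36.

k^2+9

By polynomial division,
  k^4+2k^3+10k^2+18k+9 = (k-2)(k^3+4k^2+9k+36) + (9k^2+81)
  k^3+4k^2+9k+36 = ((1/9)k+4/9)(9k^2+81) + (0)
Last nonzero remainder: 9k^2+81. Dividing through by 9 gives the monic gcd k^2+9.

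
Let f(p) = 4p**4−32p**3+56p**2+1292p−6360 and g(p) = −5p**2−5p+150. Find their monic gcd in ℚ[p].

p**2+p−30

By polynomial division,
  4p**4−32p**3+56p**2+1292p−6360 = (−(4/5)p**2+(36/5)p−212/5)(−5p**2−5p+150) + (0)
Last nonzero remainder: −5p**2−5p+150. Dividing through by −5 gives the monic gcd p**2+p−30.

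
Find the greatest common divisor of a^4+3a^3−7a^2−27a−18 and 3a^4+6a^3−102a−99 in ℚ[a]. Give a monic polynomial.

By polynomial division,
  a^4+3a^3−7a^2−27a−18 = (1/3)(3a^4+6a^3−102a−99) + (a^3−7a^2+7a+15)
  3a^4+6a^3−102a−99 = (3a+27)(a^3−7a^2+7a+15) + (168a^2−336a−504)
  a^3−7a^2+7a+15 = ((1/168)a−5/168)(168a^2−336a−504) + (0)
Last nonzero remainder: 168a^2−336a−504. Dividing through by 168 gives the monic gcd a^2−2a−3.

a^2−2a−3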